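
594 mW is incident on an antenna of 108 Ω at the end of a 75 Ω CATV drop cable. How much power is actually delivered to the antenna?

P_delivered ≈ 575 mW

Γ = (108 − 75)/(108 + 75) = 0.18
|Γ|² = 0.0325
P_refl = |Γ|²·P_inc = 19.3 mW, P_del = (1 − |Γ|²)·P_inc = 575 mW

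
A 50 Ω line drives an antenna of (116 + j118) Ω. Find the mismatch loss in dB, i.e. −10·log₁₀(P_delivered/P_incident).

Γ = (66 + j118)/(166 + j118), |Γ| = 0.664
|Γ|² = 0.441, so P_del/P_inc = 1 − |Γ|² = 0.559
ML = −10·log₁₀(1 − |Γ|²)

mismatch loss ≈ 2.52 dB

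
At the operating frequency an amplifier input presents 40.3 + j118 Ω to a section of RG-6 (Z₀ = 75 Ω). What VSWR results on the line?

Γ = (Z_L − Z_0)/(Z_L + Z_0) = (-34.7 + j118)/(115.3 + j118)
|Γ| = 123/165 = 0.746
VSWR = (1 + |Γ|)/(1 − |Γ|) = 1.75/0.254

VSWR ≈ 6.86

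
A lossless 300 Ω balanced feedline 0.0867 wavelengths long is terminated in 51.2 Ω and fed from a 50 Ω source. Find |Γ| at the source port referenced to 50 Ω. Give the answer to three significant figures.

βl = 2π × 0.0867 = 31.2°
tan(βl) = 0.606
Z_in = Z_0·(Z_L + jZ_0·tanβl)/(Z_0 + jZ_L·tanβl) = 69.3 + j175 Ω
Γ_s = (Z_in − Z_s)/(Z_in + Z_s) = (19.3 + j175)/(119 + j175), |Γ_s| = 0.831

|Γ| ≈ 0.831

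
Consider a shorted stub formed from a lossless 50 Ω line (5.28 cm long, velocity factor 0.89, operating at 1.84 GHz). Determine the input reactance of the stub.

λ = v/f = 0.89·c / 1.84 GHz = 0.145 m
βl = 2π·l/λ = 2π × 0.364 = 131°
tan(βl) = -1.15
For a shorted stub, Z_in = jZ_0·tan(βl)

X_in ≈ -57.5 Ω (capacitive)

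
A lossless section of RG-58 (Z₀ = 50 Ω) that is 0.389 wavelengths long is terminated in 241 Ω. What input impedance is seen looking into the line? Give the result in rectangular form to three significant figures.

Z_in ≈ 23.7 + j53.8 Ω

βl = 2π × 0.389 = 140°
tan(βl) = tan(140°) = -0.838
Z_in = Z_0·(Z_L + jZ_0·tanβl)/(Z_0 + jZ_L·tanβl)
     = 50·(241 − j41.9)/(50 − j202)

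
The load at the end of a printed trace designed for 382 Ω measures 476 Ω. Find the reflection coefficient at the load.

Γ = (Z_L − Z_0)/(Z_L + Z_0) = (476 − 382)/(476 + 382) = 94/858

Γ = 0.11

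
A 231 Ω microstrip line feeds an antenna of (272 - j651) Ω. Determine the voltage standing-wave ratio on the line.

Γ = (Z_L − Z_0)/(Z_L + Z_0) = (41 − j651)/(503 − j651)
|Γ| = 652/823 = 0.793
VSWR = (1 + |Γ|)/(1 − |Γ|) = 1.79/0.207

VSWR ≈ 8.66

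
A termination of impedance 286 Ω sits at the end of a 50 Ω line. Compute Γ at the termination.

Γ = (Z_L − Z_0)/(Z_L + Z_0) = (286 − 50)/(286 + 50) = 236/336

Γ = 0.702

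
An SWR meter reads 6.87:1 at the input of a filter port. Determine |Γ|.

|Γ| = (S − 1)/(S + 1) = (6.87 − 1)/(6.87 + 1) = 5.87/7.87

|Γ| ≈ 0.746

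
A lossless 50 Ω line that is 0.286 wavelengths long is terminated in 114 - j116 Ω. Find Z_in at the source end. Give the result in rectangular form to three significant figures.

Z_in ≈ 12.5 + j23 Ω

βl = 2π × 0.286 = 103°
tan(βl) = tan(103°) = -4.35
Z_in = Z_0·(Z_L + jZ_0·tanβl)/(Z_0 + jZ_L·tanβl)
     = 50·(114 − j333)/(-454 − j495)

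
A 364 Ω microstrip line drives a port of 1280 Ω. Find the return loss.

Γ = (1280 − 364)/(1280 + 364) = 0.557
RL = −20·log₁₀|Γ| = −20·log₁₀(0.557)

RL ≈ 5.08 dB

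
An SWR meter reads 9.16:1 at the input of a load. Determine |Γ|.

|Γ| = (S − 1)/(S + 1) = (9.16 − 1)/(9.16 + 1) = 8.16/10.2

|Γ| ≈ 0.803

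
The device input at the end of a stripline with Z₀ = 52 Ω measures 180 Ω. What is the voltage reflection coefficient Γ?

Γ = 0.552

Γ = (Z_L − Z_0)/(Z_L + Z_0) = (180 − 52)/(180 + 52) = 128/232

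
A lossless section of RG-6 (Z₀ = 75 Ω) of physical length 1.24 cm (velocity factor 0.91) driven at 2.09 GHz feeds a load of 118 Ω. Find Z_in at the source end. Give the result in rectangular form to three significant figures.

λ = v/f = 0.91·c / 2.09 GHz = 0.131 m
βl = 2π·l/λ = 2π × 0.0949 = 34.2°
tan(βl) = tan(34.2°) = 0.679
Z_in = Z_0·(Z_L + jZ_0·tanβl)/(Z_0 + jZ_L·tanβl)
     = 75·(118 + j50.9)/(75 + j80.1)

Z_in ≈ 80.5 − j35.1 Ω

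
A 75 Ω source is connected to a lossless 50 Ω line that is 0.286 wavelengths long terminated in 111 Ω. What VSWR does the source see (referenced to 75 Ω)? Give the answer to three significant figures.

VSWR ≈ 3.25

βl = 2π × 0.286 = 103°
tan(βl) = -4.35
Z_in = Z_0·(Z_L + jZ_0·tanβl)/(Z_0 + jZ_L·tanβl) = 23.5 + j9.07 Ω
Γ_s = (Z_in − Z_s)/(Z_in + Z_s) = (-51.5 + j9.07)/(98.5 + j9.07), |Γ_s| = 0.529
VSWR = (1 + |Γ_s|)/(1 − |Γ_s|)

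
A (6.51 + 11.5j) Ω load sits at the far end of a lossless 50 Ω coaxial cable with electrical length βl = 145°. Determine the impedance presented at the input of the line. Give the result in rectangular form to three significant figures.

Z_in ≈ 7.15 − j19.7 Ω

tan(βl) = tan(145°) = -0.7
Z_in = Z_0·(Z_L + jZ_0·tanβl)/(Z_0 + jZ_L·tanβl)
     = 50·(6.51 − j23.5)/(58.1 − j4.56)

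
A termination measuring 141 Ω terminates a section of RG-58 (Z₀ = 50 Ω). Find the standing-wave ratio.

VSWR ≈ 2.82

For a purely resistive load, VSWR = R_L/Z_0 or Z_0/R_L (whichever > 1) = 141/50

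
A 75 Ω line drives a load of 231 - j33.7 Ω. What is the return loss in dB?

RL ≈ 5.71 dB

Γ = (156 − j33.7)/(306 − j33.7), |Γ| = 0.518
RL = −20·log₁₀|Γ| = −20·log₁₀(0.518)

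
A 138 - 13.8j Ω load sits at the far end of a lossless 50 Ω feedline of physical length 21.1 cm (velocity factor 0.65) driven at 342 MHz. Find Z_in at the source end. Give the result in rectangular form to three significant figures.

λ = v/f = 0.65·c / 342 MHz = 0.57 m
βl = 2π·l/λ = 2π × 0.37 = 133°
tan(βl) = tan(133°) = -1.06
Z_in = Z_0·(Z_L + jZ_0·tanβl)/(Z_0 + jZ_L·tanβl)
     = 50·(138 − j67)/(35.3 − j147)

Z_in ≈ 32.3 + j39.2 Ω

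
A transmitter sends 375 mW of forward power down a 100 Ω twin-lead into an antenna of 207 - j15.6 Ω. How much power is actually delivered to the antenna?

|Γ| = |(107 − j15.6)/(307 − j15.6)| = 0.352
|Γ|² = 0.124
P_refl = |Γ|²·P_inc = 46.4 mW, P_del = (1 − |Γ|²)·P_inc = 329 mW

P_delivered ≈ 329 mW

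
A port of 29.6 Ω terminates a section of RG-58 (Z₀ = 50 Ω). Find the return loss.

RL ≈ 11.8 dB

Γ = (29.6 − 50)/(29.6 + 50) = -0.256
RL = −20·log₁₀|Γ| = −20·log₁₀(0.256)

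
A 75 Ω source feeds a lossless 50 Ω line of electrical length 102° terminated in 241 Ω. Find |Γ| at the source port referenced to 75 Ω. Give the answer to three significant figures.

tan(βl) = -4.7
Z_in = Z_0·(Z_L + jZ_0·tanβl)/(Z_0 + jZ_L·tanβl) = 10.8 + j10.2 Ω
Γ_s = (Z_in − Z_s)/(Z_in + Z_s) = (-64.2 + j10.2)/(85.8 + j10.2), |Γ_s| = 0.752

|Γ| ≈ 0.752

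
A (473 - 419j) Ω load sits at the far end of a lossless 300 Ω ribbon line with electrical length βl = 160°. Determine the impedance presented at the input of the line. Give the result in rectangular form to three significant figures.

tan(βl) = tan(160°) = -0.364
Z_in = Z_0·(Z_L + jZ_0·tanβl)/(Z_0 + jZ_L·tanβl)
     = 300·(473 − j528)/(147 − j172)

Z_in ≈ 938 + j20.6 Ω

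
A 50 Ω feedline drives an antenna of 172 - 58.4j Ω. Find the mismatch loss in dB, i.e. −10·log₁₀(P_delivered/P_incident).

Γ = (122 − j58.4)/(222 − j58.4), |Γ| = 0.589
|Γ|² = 0.347, so P_del/P_inc = 1 − |Γ|² = 0.653
ML = −10·log₁₀(1 − |Γ|²)

mismatch loss ≈ 1.85 dB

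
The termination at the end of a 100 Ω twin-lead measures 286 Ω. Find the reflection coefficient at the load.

Γ = 0.482

Γ = (Z_L − Z_0)/(Z_L + Z_0) = (286 − 100)/(286 + 100) = 186/386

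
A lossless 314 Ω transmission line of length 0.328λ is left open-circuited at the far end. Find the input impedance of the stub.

βl = 2π × 0.328 = 118°
tan(βl) = -1.87
For an open-circuited stub, Z_in = −jZ_0·cot(βl) = −jZ_0/tan(βl)

Z_in ≈ +j168 Ω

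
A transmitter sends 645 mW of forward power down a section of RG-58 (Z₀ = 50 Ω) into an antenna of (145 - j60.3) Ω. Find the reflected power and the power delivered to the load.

P_reflected ≈ 196 mW; P_delivered ≈ 449 mW

|Γ| = |(95 − j60.3)/(195 − j60.3)| = 0.551
|Γ|² = 0.304
P_refl = |Γ|²·P_inc = 196 mW, P_del = (1 − |Γ|²)·P_inc = 449 mW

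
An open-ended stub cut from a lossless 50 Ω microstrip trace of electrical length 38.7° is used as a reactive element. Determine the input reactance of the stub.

tan(βl) = 0.801
For an open-ended stub, Z_in = −jZ_0·cot(βl) = −jZ_0/tan(βl)

X_in ≈ -62.4 Ω (capacitive)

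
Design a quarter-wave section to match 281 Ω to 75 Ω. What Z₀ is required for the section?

Z_qwt = √(Z_0·R_L) = √(75 × 281) = √21080

Z_qwt ≈ 145 Ω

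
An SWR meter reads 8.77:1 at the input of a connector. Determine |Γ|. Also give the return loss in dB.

|Γ| ≈ 0.795; return loss ≈ 1.99 dB

|Γ| = (S − 1)/(S + 1) = (8.77 − 1)/(8.77 + 1) = 7.77/9.77
RL = −20·log₁₀|Γ| = −20·log₁₀(0.795)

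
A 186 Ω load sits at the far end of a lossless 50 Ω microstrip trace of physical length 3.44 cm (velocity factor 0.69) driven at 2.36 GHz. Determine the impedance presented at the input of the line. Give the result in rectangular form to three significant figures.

Z_in ≈ 30.8 + j51.9 Ω

λ = v/f = 0.69·c / 2.36 GHz = 0.0877 m
βl = 2π·l/λ = 2π × 0.392 = 141°
tan(βl) = tan(141°) = -0.804
Z_in = Z_0·(Z_L + jZ_0·tanβl)/(Z_0 + jZ_L·tanβl)
     = 50·(186 − j40.2)/(50 − j150)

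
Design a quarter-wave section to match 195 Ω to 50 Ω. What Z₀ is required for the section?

Z_qwt ≈ 98.7 Ω

Z_qwt = √(Z_0·R_L) = √(50 × 195) = √9750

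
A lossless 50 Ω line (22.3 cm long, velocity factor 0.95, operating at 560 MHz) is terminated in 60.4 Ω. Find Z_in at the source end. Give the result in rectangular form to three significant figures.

λ = v/f = 0.95·c / 560 MHz = 0.509 m
βl = 2π·l/λ = 2π × 0.438 = 158°
tan(βl) = tan(158°) = -0.409
Z_in = Z_0·(Z_L + jZ_0·tanβl)/(Z_0 + jZ_L·tanβl)
     = 50·(60.4 − j20.5)/(50 − j24.7)

Z_in ≈ 56.7 + j7.55 Ω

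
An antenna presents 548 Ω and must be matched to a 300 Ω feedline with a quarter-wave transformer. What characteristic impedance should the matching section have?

Z_qwt ≈ 405 Ω

Z_qwt = √(Z_0·R_L) = √(300 × 548) = √164400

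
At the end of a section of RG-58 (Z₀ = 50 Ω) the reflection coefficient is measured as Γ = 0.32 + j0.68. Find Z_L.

Z_L ≈ 23.5 + j73.5 Ω

Z_L = Z_0·(1 + Γ)/(1 − Γ) = 50·(1.32 + j0.68)/(0.68 − j0.68)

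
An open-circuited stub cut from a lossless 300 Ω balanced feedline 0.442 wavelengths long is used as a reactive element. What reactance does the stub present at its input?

X_in ≈ 786 Ω (inductive)

βl = 2π × 0.442 = 159°
tan(βl) = -0.381
For an open-circuited stub, Z_in = −jZ_0·cot(βl) = −jZ_0/tan(βl)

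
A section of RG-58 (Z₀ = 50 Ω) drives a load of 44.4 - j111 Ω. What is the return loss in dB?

RL ≈ 2.35 dB

Γ = (-5.6 − j111)/(94.4 − j111), |Γ| = 0.763
RL = −20·log₁₀|Γ| = −20·log₁₀(0.763)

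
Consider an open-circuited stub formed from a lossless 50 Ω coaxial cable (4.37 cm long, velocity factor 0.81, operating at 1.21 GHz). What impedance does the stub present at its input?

λ = v/f = 0.81·c / 1.21 GHz = 0.201 m
βl = 2π·l/λ = 2π × 0.218 = 78.3°
tan(βl) = 4.84
For an open-circuited stub, Z_in = −jZ_0·cot(βl) = −jZ_0/tan(βl)

Z_in ≈ −j10.3 Ω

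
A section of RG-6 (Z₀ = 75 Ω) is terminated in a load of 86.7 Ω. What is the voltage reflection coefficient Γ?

Γ = 0.0724

Γ = (Z_L − Z_0)/(Z_L + Z_0) = (86.7 − 75)/(86.7 + 75) = 11.7/161.7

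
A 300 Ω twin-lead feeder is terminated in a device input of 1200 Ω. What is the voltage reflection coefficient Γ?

Γ = 0.6

Γ = (Z_L − Z_0)/(Z_L + Z_0) = (1200 − 300)/(1200 + 300) = 900/1500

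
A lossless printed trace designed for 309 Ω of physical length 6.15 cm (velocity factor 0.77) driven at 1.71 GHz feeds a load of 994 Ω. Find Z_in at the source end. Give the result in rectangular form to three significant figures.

λ = v/f = 0.77·c / 1.71 GHz = 0.135 m
βl = 2π·l/λ = 2π × 0.455 = 164°
tan(βl) = tan(164°) = -0.289
Z_in = Z_0·(Z_L + jZ_0·tanβl)/(Z_0 + jZ_L·tanβl)
     = 309·(994 − j89.2)/(309 − j287)

Z_in ≈ 578 + j448 Ω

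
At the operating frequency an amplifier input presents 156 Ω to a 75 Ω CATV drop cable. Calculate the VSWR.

VSWR ≈ 2.08

Γ = (156 − 75)/(156 + 75) = 0.351
VSWR = (1 + 0.351)/(1 − 0.351)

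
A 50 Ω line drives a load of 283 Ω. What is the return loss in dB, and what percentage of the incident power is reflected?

RL ≈ 3.1 dB; 49% of incident power reflected

Γ = (283 − 50)/(283 + 50) = 0.7
RL = −20·log₁₀(0.7) = 3.1 dB
P_refl/P_inc = |Γ|² = 0.49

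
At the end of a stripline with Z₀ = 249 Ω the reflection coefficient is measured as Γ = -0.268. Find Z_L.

Z_L = Z_0·(1 + Γ)/(1 − Γ) = 249·(0.732)/(1.27)

Z_L ≈ 144 Ω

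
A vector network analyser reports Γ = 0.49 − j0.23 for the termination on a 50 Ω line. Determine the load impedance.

Z_L = Z_0·(1 + Γ)/(1 − Γ) = 50·(1.49 − j0.23)/(0.51 + j0.23)

Z_L ≈ 113 − j73.5 Ω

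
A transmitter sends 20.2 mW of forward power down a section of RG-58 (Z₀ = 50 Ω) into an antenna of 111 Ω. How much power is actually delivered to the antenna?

Γ = (111 − 50)/(111 + 50) = 0.379
|Γ|² = 0.144
P_refl = |Γ|²·P_inc = 2.9 mW, P_del = (1 − |Γ|²)·P_inc = 17.3 mW

P_delivered ≈ 17.3 mW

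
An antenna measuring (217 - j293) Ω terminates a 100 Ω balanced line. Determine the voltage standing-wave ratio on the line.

Γ = (Z_L − Z_0)/(Z_L + Z_0) = (117 − j293)/(317 − j293)
|Γ| = 315/432 = 0.731
VSWR = (1 + |Γ|)/(1 − |Γ|) = 1.73/0.269

VSWR ≈ 6.43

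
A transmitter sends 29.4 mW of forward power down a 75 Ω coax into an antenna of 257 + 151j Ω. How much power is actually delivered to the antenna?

|Γ| = |(182 + j151)/(332 + j151)| = 0.648
|Γ|² = 0.42
P_refl = |Γ|²·P_inc = 12.4 mW, P_del = (1 − |Γ|²)·P_inc = 17 mW

P_delivered ≈ 17 mW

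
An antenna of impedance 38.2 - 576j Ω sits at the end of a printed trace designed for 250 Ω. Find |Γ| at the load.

|Γ| ≈ 0.953

Γ = (Z_L − Z_0)/(Z_L + Z_0) = (-211.8 − j576)/(288.2 − j576)
|Γ| = 614/644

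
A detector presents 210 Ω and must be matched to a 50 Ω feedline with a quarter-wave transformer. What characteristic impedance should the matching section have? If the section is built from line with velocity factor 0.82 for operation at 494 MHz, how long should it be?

Z_qwt = √(Z_0·R_L) = √(50 × 210) = √10500
λ = 0.82·c/f = 0.498 m, so l = λ/4 = 0.124 m

Z_qwt ≈ 102 Ω; length ≈ 12.4 cm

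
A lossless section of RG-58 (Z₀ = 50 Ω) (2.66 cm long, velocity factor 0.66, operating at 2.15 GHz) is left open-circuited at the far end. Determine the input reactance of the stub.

λ = v/f = 0.66·c / 2.15 GHz = 0.0921 m
βl = 2π·l/λ = 2π × 0.289 = 104°
tan(βl) = -4.02
For an open-circuited stub, Z_in = −jZ_0·cot(βl) = −jZ_0/tan(βl)

X_in ≈ 12.4 Ω (inductive)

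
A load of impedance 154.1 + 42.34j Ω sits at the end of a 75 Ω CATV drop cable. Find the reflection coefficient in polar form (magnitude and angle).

Γ ≈ 0.385 ∠ 17.7°

Γ = (Z_L − Z_0)/(Z_L + Z_0) = (79.1 + j42.34)/(229.1 + j42.34)
|Γ| = 89.7/233 = 0.385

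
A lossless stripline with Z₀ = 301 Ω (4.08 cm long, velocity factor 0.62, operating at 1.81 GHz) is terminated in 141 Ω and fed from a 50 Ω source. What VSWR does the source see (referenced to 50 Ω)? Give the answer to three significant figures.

VSWR ≈ 6.57

λ = v/f = 0.62·c / 1.81 GHz = 0.103 m
βl = 2π·l/λ = 2π × 0.397 = 143°
tan(βl) = -0.755
Z_in = Z_0·(Z_L + jZ_0·tanβl)/(Z_0 + jZ_L·tanβl) = 197 − j158 Ω
Γ_s = (Z_in − Z_s)/(Z_in + Z_s) = (147 − j158)/(247 − j158), |Γ_s| = 0.736
VSWR = (1 + |Γ_s|)/(1 − |Γ_s|)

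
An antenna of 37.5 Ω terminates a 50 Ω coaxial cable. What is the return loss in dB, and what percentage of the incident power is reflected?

Γ = (37.5 − 50)/(37.5 + 50) = -0.143
RL = −20·log₁₀(0.143) = 16.9 dB
P_refl/P_inc = |Γ|² = 0.0204

RL ≈ 16.9 dB; 2.04% of incident power reflected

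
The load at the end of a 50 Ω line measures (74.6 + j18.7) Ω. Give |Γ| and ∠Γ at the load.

Γ = (Z_L − Z_0)/(Z_L + Z_0) = (24.6 + j18.7)/(124.6 + j18.7)
|Γ| = 30.9/126 = 0.245

Γ ≈ 0.245 ∠ 28.7°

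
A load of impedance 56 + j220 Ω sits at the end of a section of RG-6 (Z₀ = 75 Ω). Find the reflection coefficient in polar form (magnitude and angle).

Γ ≈ 0.862 ∠ 35.7°

Γ = (Z_L − Z_0)/(Z_L + Z_0) = (-19 + j220)/(131 + j220)
|Γ| = 221/256 = 0.862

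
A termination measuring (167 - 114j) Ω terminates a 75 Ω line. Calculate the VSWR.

VSWR ≈ 3.42

Γ = (Z_L − Z_0)/(Z_L + Z_0) = (92 − j114)/(242 − j114)
|Γ| = 146/268 = 0.548
VSWR = (1 + |Γ|)/(1 − |Γ|) = 1.55/0.452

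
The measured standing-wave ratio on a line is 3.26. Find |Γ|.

|Γ| = (S − 1)/(S + 1) = (3.26 − 1)/(3.26 + 1) = 2.26/4.26

|Γ| ≈ 0.531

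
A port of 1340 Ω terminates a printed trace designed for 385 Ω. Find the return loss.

Γ = (1340 − 385)/(1340 + 385) = 0.554
RL = −20·log₁₀|Γ| = −20·log₁₀(0.554)

RL ≈ 5.14 dB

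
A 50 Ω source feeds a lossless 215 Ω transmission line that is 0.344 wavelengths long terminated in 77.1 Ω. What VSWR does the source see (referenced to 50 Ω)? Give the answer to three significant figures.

βl = 2π × 0.344 = 124°
tan(βl) = -1.49
Z_in = Z_0·(Z_L + jZ_0·tanβl)/(Z_0 + jZ_L·tanβl) = 193 − j217 Ω
Γ_s = (Z_in − Z_s)/(Z_in + Z_s) = (143 − j217)/(243 − j217), |Γ_s| = 0.798
VSWR = (1 + |Γ_s|)/(1 − |Γ_s|)

VSWR ≈ 8.9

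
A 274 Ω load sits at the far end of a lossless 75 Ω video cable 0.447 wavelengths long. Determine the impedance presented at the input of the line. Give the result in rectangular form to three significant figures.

Z_in ≈ 118 + j123 Ω

βl = 2π × 0.447 = 161°
tan(βl) = tan(161°) = -0.346
Z_in = Z_0·(Z_L + jZ_0·tanβl)/(Z_0 + jZ_L·tanβl)
     = 75·(274 − j25.9)/(75 − j94.8)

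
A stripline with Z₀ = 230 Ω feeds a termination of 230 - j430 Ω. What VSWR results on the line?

Γ = (Z_L − Z_0)/(Z_L + Z_0) = (0 − j430)/(460 − j430)
|Γ| = 430/630 = 0.683
VSWR = (1 + |Γ|)/(1 − |Γ|) = 1.68/0.317

VSWR ≈ 5.31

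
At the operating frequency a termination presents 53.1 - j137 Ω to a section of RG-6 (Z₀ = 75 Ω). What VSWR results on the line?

VSWR ≈ 6.68

Γ = (Z_L − Z_0)/(Z_L + Z_0) = (-21.9 − j137)/(128.1 − j137)
|Γ| = 139/188 = 0.74
VSWR = (1 + |Γ|)/(1 − |Γ|) = 1.74/0.26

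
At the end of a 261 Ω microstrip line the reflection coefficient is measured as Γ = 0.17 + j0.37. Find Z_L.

Z_L = Z_0·(1 + Γ)/(1 − Γ) = 261·(1.17 + j0.37)/(0.83 − j0.37)

Z_L ≈ 264 + j234 Ω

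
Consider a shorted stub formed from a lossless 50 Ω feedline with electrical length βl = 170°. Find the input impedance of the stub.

tan(βl) = -0.176
For a shorted stub, Z_in = jZ_0·tan(βl)

Z_in ≈ −j8.82 Ω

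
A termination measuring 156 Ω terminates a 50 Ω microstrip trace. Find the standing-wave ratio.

VSWR ≈ 3.12

Γ = (156 − 50)/(156 + 50) = 0.515
VSWR = (1 + 0.515)/(1 − 0.515)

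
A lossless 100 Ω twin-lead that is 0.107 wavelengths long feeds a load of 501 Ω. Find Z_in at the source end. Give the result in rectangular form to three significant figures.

βl = 2π × 0.107 = 38.5°
tan(βl) = tan(38.5°) = 0.796
Z_in = Z_0·(Z_L + jZ_0·tanβl)/(Z_0 + jZ_L·tanβl)
     = 100·(501 + j79.6)/(100 + j399)

Z_in ≈ 48.4 − j113 Ω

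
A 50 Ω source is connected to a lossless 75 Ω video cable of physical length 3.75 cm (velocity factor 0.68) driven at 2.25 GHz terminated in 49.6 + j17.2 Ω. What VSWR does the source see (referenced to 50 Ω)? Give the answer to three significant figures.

VSWR ≈ 1.21

λ = v/f = 0.68·c / 2.25 GHz = 0.0907 m
βl = 2π·l/λ = 2π × 0.414 = 149°
tan(βl) = -0.603
Z_in = Z_0·(Z_L + jZ_0·tanβl)/(Z_0 + jZ_L·tanβl) = 46.5 − j8.34 Ω
Γ_s = (Z_in − Z_s)/(Z_in + Z_s) = (-3.5 − j8.34)/(96.5 − j8.34), |Γ_s| = 0.0934
VSWR = (1 + |Γ_s|)/(1 − |Γ_s|)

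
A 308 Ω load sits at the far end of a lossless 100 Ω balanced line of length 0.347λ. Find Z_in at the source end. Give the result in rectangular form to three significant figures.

Z_in ≈ 45.9 + j59.4 Ω

βl = 2π × 0.347 = 125°
tan(βl) = tan(125°) = -1.43
Z_in = Z_0·(Z_L + jZ_0·tanβl)/(Z_0 + jZ_L·tanβl)
     = 100·(308 − j143)/(100 − j441)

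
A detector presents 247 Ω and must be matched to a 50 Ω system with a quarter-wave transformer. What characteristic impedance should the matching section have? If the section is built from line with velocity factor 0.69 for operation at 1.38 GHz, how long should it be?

Z_qwt = √(Z_0·R_L) = √(50 × 247) = √12350
λ = 0.69·c/f = 0.15 m, so l = λ/4 = 0.0375 m

Z_qwt ≈ 111 Ω; length ≈ 3.75 cm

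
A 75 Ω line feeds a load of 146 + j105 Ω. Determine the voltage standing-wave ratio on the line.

Γ = (Z_L − Z_0)/(Z_L + Z_0) = (71 + j105)/(221 + j105)
|Γ| = 127/245 = 0.518
VSWR = (1 + |Γ|)/(1 − |Γ|) = 1.52/0.482

VSWR ≈ 3.15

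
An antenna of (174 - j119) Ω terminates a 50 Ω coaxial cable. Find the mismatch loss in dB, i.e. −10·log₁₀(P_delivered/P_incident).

Γ = (124 − j119)/(224 − j119), |Γ| = 0.678
|Γ|² = 0.459, so P_del/P_inc = 1 − |Γ|² = 0.541
ML = −10·log₁₀(1 − |Γ|²)

mismatch loss ≈ 2.67 dB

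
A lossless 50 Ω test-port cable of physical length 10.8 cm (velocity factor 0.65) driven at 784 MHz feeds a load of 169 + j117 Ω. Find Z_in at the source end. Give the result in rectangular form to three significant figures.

λ = v/f = 0.65·c / 784 MHz = 0.249 m
βl = 2π·l/λ = 2π × 0.434 = 156°
tan(βl) = tan(156°) = -0.439
Z_in = Z_0·(Z_L + jZ_0·tanβl)/(Z_0 + jZ_L·tanβl)
     = 50·(169 + j95.1)/(101 − j74.1)

Z_in ≈ 32 + j70.3 Ω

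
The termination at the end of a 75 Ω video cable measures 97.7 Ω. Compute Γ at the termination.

Γ = (Z_L − Z_0)/(Z_L + Z_0) = (97.7 − 75)/(97.7 + 75) = 22.7/172.7

Γ = 0.131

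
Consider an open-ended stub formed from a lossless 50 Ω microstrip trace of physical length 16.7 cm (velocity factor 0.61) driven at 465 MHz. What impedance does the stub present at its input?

Z_in ≈ +j97.1 Ω

λ = v/f = 0.61·c / 465 MHz = 0.394 m
βl = 2π·l/λ = 2π × 0.424 = 153°
tan(βl) = -0.515
For an open-ended stub, Z_in = −jZ_0·cot(βl) = −jZ_0/tan(βl)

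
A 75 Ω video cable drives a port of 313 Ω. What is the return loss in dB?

Γ = (313 − 75)/(313 + 75) = 0.613
RL = −20·log₁₀|Γ| = −20·log₁₀(0.613)

RL ≈ 4.25 dB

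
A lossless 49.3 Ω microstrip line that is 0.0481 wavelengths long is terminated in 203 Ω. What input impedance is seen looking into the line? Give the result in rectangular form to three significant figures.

βl = 2π × 0.0481 = 17.3°
tan(βl) = tan(17.3°) = 0.312
Z_in = Z_0·(Z_L + jZ_0·tanβl)/(Z_0 + jZ_L·tanβl)
     = 49.3·(203 + j15.4)/(49.3 + j63.3)

Z_in ≈ 84.1 − j92.6 Ω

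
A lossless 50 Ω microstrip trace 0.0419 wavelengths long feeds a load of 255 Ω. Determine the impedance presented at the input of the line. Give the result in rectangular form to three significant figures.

βl = 2π × 0.0419 = 15.1°
tan(βl) = tan(15.1°) = 0.27
Z_in = Z_0·(Z_L + jZ_0·tanβl)/(Z_0 + jZ_L·tanβl)
     = 50·(255 + j13.5)/(50 + j68.7)

Z_in ≈ 94.7 − j117 Ω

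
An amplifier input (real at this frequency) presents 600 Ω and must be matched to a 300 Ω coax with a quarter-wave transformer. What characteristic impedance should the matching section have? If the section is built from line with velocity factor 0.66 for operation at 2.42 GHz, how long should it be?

Z_qwt = √(Z_0·R_L) = √(300 × 600) = √180000
λ = 0.66·c/f = 0.0818 m, so l = λ/4 = 0.0205 m

Z_qwt ≈ 424 Ω; length ≈ 2.05 cm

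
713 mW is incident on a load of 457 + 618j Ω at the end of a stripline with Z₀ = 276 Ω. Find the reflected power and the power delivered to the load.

P_reflected ≈ 322 mW; P_delivered ≈ 391 mW

|Γ| = |(181 + j618)/(733 + j618)| = 0.672
|Γ|² = 0.451
P_refl = |Γ|²·P_inc = 322 mW, P_del = (1 − |Γ|²)·P_inc = 391 mW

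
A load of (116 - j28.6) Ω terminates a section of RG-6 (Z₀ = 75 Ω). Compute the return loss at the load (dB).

RL ≈ 11.7 dB

Γ = (41 − j28.6)/(191 − j28.6), |Γ| = 0.259
RL = −20·log₁₀|Γ| = −20·log₁₀(0.259)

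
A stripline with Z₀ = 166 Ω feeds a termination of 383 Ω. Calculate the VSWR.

VSWR ≈ 2.31

Γ = (383 − 166)/(383 + 166) = 0.395
VSWR = (1 + 0.395)/(1 − 0.395)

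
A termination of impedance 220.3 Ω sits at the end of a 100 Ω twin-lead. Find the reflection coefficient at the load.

Γ = (Z_L − Z_0)/(Z_L + Z_0) = (220.3 − 100)/(220.3 + 100) = 120.3/320.3

Γ = 0.376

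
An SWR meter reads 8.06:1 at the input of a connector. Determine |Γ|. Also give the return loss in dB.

|Γ| = (S − 1)/(S + 1) = (8.06 − 1)/(8.06 + 1) = 7.06/9.06
RL = −20·log₁₀|Γ| = −20·log₁₀(0.779)

|Γ| ≈ 0.779; return loss ≈ 2.17 dB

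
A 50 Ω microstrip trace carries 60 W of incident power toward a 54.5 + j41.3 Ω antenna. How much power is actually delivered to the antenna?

P_delivered ≈ 51.8 W

|Γ| = |(4.5 + j41.3)/(104.5 + j41.3)| = 0.37
|Γ|² = 0.137
P_refl = |Γ|²·P_inc = 8.2 W, P_del = (1 − |Γ|²)·P_inc = 51.8 W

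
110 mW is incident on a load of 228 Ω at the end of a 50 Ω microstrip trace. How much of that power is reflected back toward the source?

P_reflected ≈ 45.1 mW

Γ = (228 − 50)/(228 + 50) = 0.64
|Γ|² = 0.41
P_refl = |Γ|²·P_inc = 45.1 mW, P_del = (1 − |Γ|²)·P_inc = 64.9 mW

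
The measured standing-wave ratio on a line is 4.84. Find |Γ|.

|Γ| ≈ 0.658

|Γ| = (S − 1)/(S + 1) = (4.84 − 1)/(4.84 + 1) = 3.84/5.84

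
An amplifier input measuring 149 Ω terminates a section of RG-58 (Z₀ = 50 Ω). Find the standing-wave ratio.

Γ = (149 − 50)/(149 + 50) = 0.497
VSWR = (1 + 0.497)/(1 − 0.497)

VSWR ≈ 2.98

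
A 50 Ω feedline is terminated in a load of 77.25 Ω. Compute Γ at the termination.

Γ = 0.214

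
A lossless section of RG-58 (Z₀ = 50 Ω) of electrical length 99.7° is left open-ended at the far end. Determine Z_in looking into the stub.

Z_in ≈ +j8.55 Ω

tan(βl) = -5.85
For an open-ended stub, Z_in = −jZ_0·cot(βl) = −jZ_0/tan(βl)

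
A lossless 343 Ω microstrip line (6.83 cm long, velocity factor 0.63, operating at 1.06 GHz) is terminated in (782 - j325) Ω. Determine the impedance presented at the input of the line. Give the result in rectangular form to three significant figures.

Z_in ≈ 333 + j356 Ω

λ = v/f = 0.63·c / 1.06 GHz = 0.178 m
βl = 2π·l/λ = 2π × 0.383 = 138°
tan(βl) = tan(138°) = -0.904
Z_in = Z_0·(Z_L + jZ_0·tanβl)/(Z_0 + jZ_L·tanβl)
     = 343·(782 − j635)/(49.3 − j707)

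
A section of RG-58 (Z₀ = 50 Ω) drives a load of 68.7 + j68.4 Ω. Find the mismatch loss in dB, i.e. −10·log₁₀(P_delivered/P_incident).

mismatch loss ≈ 1.35 dB

Γ = (18.7 + j68.4)/(118.7 + j68.4), |Γ| = 0.518
|Γ|² = 0.268, so P_del/P_inc = 1 − |Γ|² = 0.732
ML = −10·log₁₀(1 − |Γ|²)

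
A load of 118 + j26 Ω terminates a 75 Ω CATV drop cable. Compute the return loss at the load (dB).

Γ = (43 + j26)/(193 + j26), |Γ| = 0.258
RL = −20·log₁₀|Γ| = −20·log₁₀(0.258)

RL ≈ 11.8 dB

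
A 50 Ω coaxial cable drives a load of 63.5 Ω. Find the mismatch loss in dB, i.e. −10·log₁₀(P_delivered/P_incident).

Γ = (63.5 − 50)/(63.5 + 50) = 0.119
|Γ|² = 0.0141, so P_del/P_inc = 1 − |Γ|² = 0.986
ML = −10·log₁₀(1 − |Γ|²)

mismatch loss ≈ 0.0619 dB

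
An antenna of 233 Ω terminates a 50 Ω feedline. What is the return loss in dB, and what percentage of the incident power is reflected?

RL ≈ 3.79 dB; 41.8% of incident power reflected

Γ = (233 − 50)/(233 + 50) = 0.647
RL = −20·log₁₀(0.647) = 3.79 dB
P_refl/P_inc = |Γ|² = 0.418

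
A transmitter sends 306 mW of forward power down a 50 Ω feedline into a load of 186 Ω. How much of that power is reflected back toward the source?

P_reflected ≈ 102 mW

Γ = (186 − 50)/(186 + 50) = 0.576
|Γ|² = 0.332
P_refl = |Γ|²·P_inc = 102 mW, P_del = (1 − |Γ|²)·P_inc = 204 mW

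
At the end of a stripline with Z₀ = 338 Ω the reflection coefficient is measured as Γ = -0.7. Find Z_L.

Z_L = Z_0·(1 + Γ)/(1 − Γ) = 338·(0.3)/(1.7)

Z_L ≈ 59.6 Ω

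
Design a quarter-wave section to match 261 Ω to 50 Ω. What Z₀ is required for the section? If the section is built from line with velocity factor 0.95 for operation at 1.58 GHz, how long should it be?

Z_qwt = √(Z_0·R_L) = √(50 × 261) = √13050
λ = 0.95·c/f = 0.18 m, so l = λ/4 = 0.0451 m

Z_qwt ≈ 114 Ω; length ≈ 4.51 cm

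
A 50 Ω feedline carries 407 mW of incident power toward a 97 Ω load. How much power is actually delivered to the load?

Γ = (97 − 50)/(97 + 50) = 0.32
|Γ|² = 0.102
P_refl = |Γ|²·P_inc = 41.6 mW, P_del = (1 − |Γ|²)·P_inc = 365 mW

P_delivered ≈ 365 mW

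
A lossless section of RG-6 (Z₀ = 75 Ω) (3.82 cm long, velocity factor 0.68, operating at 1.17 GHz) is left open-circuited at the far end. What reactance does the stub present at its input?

λ = v/f = 0.68·c / 1.17 GHz = 0.174 m
βl = 2π·l/λ = 2π × 0.219 = 78.9°
tan(βl) = 5.08
For an open-circuited stub, Z_in = −jZ_0·cot(βl) = −jZ_0/tan(βl)

X_in ≈ -14.8 Ω (capacitive)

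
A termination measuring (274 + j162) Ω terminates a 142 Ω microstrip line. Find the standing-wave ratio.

VSWR ≈ 2.76

Γ = (Z_L − Z_0)/(Z_L + Z_0) = (132 + j162)/(416 + j162)
|Γ| = 209/446 = 0.468
VSWR = (1 + |Γ|)/(1 − |Γ|) = 1.47/0.532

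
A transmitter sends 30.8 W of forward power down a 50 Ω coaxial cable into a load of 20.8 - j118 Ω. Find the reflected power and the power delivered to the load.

P_reflected ≈ 24 W; P_delivered ≈ 6.77 W

|Γ| = |(-29.2 − j118)/(70.8 − j118)| = 0.883
|Γ|² = 0.78
P_refl = |Γ|²·P_inc = 24 W, P_del = (1 − |Γ|²)·P_inc = 6.77 W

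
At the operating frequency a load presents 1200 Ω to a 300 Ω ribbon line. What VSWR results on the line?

Γ = (1200 − 300)/(1200 + 300) = 0.6
VSWR = (1 + 0.6)/(1 − 0.6)

VSWR ≈ 4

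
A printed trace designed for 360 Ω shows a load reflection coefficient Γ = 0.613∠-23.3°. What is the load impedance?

Z_L ≈ 900 − j699 Ω

Z_L = Z_0·(1 + Γ)/(1 − Γ) = 360·(1.56 − j0.242)/(0.437 + j0.242)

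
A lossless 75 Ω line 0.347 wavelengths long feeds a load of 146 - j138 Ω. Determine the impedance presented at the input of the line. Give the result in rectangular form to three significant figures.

βl = 2π × 0.347 = 125°
tan(βl) = tan(125°) = -1.43
Z_in = Z_0·(Z_L + jZ_0·tanβl)/(Z_0 + jZ_L·tanβl)
     = 75·(146 − j245)/(-123 − j209)

Z_in ≈ 42.6 + j77.4 Ω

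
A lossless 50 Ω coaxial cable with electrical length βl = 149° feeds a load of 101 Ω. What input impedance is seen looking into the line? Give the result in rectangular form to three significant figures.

Z_in ≈ 55.6 + j37.4 Ω

tan(βl) = tan(149°) = -0.601
Z_in = Z_0·(Z_L + jZ_0·tanβl)/(Z_0 + jZ_L·tanβl)
     = 50·(101 − j30)/(50 − j60.7)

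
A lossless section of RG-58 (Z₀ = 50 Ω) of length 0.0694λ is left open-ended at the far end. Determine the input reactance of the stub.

X_in ≈ -107 Ω (capacitive)

βl = 2π × 0.0694 = 25°
tan(βl) = 0.466
For an open-ended stub, Z_in = −jZ_0·cot(βl) = −jZ_0/tan(βl)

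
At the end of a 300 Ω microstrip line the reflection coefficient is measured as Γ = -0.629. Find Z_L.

Z_L ≈ 68.3 Ω

Z_L = Z_0·(1 + Γ)/(1 − Γ) = 300·(0.371)/(1.63)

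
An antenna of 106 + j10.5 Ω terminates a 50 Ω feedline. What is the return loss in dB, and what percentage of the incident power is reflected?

RL ≈ 8.77 dB; 13.3% of incident power reflected

Γ = (56 + j10.5)/(156 + j10.5), |Γ| = 0.364
RL = −20·log₁₀(0.364) = 8.77 dB
P_refl/P_inc = |Γ|² = 0.133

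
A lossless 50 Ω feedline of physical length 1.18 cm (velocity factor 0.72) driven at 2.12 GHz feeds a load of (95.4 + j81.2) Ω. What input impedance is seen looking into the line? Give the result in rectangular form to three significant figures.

Z_in ≈ 55.4 − j70.7 Ω

λ = v/f = 0.72·c / 2.12 GHz = 0.102 m
βl = 2π·l/λ = 2π × 0.116 = 41.7°
tan(βl) = tan(41.7°) = 0.891
Z_in = Z_0·(Z_L + jZ_0·tanβl)/(Z_0 + jZ_L·tanβl)
     = 50·(95.4 + j126)/(-22.3 + j85)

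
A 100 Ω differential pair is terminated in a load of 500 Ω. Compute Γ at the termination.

Γ = 0.667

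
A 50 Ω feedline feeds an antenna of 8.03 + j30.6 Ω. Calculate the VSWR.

Γ = (Z_L − Z_0)/(Z_L + Z_0) = (-41.97 + j30.6)/(58.03 + j30.6)
|Γ| = 51.9/65.6 = 0.792
VSWR = (1 + |Γ|)/(1 − |Γ|) = 1.79/0.208

VSWR ≈ 8.6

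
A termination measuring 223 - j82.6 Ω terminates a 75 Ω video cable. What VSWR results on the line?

VSWR ≈ 3.43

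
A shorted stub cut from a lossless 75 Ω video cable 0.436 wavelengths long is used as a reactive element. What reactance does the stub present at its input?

X_in ≈ -31.9 Ω (capacitive)

βl = 2π × 0.436 = 157°
tan(βl) = -0.425
For a shorted stub, Z_in = jZ_0·tan(βl)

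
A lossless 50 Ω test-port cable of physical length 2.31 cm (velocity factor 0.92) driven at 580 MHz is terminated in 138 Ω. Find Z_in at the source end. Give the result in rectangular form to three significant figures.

λ = v/f = 0.92·c / 580 MHz = 0.476 m
βl = 2π·l/λ = 2π × 0.0485 = 17.5°
tan(βl) = tan(17.5°) = 0.315
Z_in = Z_0·(Z_L + jZ_0·tanβl)/(Z_0 + jZ_L·tanβl)
     = 50·(138 + j15.7)/(50 + j43.4)

Z_in ≈ 86.4 − j59.4 Ω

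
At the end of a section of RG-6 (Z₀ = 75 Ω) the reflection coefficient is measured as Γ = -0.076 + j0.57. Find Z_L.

Z_L = Z_0·(1 + Γ)/(1 − Γ) = 75·(0.924 + j0.57)/(1.08 − j0.57)

Z_L ≈ 33.9 + j57.7 Ω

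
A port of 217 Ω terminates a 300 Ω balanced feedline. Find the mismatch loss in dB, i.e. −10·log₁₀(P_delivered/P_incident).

Γ = (217 − 300)/(217 + 300) = -0.161
|Γ|² = 0.0258, so P_del/P_inc = 1 − |Γ|² = 0.974
ML = −10·log₁₀(1 − |Γ|²)

mismatch loss ≈ 0.113 dB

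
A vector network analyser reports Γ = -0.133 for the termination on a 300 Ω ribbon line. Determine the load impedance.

Z_L ≈ 230 Ω

Z_L = Z_0·(1 + Γ)/(1 − Γ) = 300·(0.867)/(1.13)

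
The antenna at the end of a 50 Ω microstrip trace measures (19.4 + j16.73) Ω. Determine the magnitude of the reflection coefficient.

|Γ| ≈ 0.489

Γ = (Z_L − Z_0)/(Z_L + Z_0) = (-30.6 + j16.73)/(69.4 + j16.73)
|Γ| = 34.9/71.4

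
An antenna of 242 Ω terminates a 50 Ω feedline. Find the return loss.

Γ = (242 − 50)/(242 + 50) = 0.658
RL = −20·log₁₀|Γ| = −20·log₁₀(0.658)

RL ≈ 3.64 dB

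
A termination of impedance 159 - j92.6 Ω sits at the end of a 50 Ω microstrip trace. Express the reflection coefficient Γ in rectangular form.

Γ ≈ 0.6 − j0.177

Γ = (Z_L − Z_0)/(Z_L + Z_0) = (109 − j92.6)/(209 − j92.6)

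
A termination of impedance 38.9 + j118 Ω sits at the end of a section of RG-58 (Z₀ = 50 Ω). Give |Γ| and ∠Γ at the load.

Γ = (Z_L − Z_0)/(Z_L + Z_0) = (-11.1 + j118)/(88.9 + j118)
|Γ| = 119/148 = 0.802

Γ ≈ 0.802 ∠ 42.4°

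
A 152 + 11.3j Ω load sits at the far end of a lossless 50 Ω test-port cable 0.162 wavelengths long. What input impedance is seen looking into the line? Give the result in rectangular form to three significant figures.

βl = 2π × 0.162 = 58.3°
tan(βl) = tan(58.3°) = 1.62
Z_in = Z_0·(Z_L + jZ_0·tanβl)/(Z_0 + jZ_L·tanβl)
     = 50·(152 + j92.3)/(31.7 + j246)

Z_in ≈ 22.3 − j28 Ω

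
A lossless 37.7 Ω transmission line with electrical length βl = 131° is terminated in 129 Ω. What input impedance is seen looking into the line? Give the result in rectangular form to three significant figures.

tan(βl) = tan(131°) = -1.15
Z_in = Z_0·(Z_L + jZ_0·tanβl)/(Z_0 + jZ_L·tanβl)
     = 37.7·(129 − j43.4)/(37.7 − j148)

Z_in ≈ 18.2 + j28.2 Ω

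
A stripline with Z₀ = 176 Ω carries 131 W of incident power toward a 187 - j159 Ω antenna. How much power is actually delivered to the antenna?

|Γ| = |(11 − j159)/(363 − j159)| = 0.402
|Γ|² = 0.162
P_refl = |Γ|²·P_inc = 21.2 W, P_del = (1 − |Γ|²)·P_inc = 110 W

P_delivered ≈ 110 W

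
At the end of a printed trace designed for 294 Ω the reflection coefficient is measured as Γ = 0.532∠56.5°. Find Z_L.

Z_L ≈ 303 + j375 Ω

Z_L = Z_0·(1 + Γ)/(1 − Γ) = 294·(1.29 + j0.444)/(0.706 − j0.444)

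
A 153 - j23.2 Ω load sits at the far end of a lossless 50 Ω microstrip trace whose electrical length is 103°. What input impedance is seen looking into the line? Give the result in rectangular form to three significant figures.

tan(βl) = tan(103°) = -4.33
Z_in = Z_0·(Z_L + jZ_0·tanβl)/(Z_0 + jZ_L·tanβl)
     = 50·(153 − j240)/(-50.5 − j663)

Z_in ≈ 17.1 + j12.8 Ω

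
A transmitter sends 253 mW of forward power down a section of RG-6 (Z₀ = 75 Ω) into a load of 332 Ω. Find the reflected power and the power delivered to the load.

P_reflected ≈ 101 mW; P_delivered ≈ 152 mW

Γ = (332 − 75)/(332 + 75) = 0.631
|Γ|² = 0.399
P_refl = |Γ|²·P_inc = 101 mW, P_del = (1 − |Γ|²)·P_inc = 152 mW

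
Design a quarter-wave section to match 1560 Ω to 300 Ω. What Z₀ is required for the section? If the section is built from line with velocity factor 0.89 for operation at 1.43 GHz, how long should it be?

Z_qwt ≈ 684 Ω; length ≈ 4.67 cm

Z_qwt = √(Z_0·R_L) = √(300 × 1560) = √468000
λ = 0.89·c/f = 0.187 m, so l = λ/4 = 0.0467 m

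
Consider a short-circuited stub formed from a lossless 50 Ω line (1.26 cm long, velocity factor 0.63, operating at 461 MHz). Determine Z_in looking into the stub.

λ = v/f = 0.63·c / 461 MHz = 0.41 m
βl = 2π·l/λ = 2π × 0.0307 = 11.1°
tan(βl) = 0.196
For a short-circuited stub, Z_in = jZ_0·tan(βl)

Z_in ≈ +j9.78 Ω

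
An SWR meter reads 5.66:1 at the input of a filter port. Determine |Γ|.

|Γ| ≈ 0.7

|Γ| = (S − 1)/(S + 1) = (5.66 − 1)/(5.66 + 1) = 4.66/6.66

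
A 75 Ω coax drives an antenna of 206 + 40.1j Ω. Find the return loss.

RL ≈ 6.33 dB

Γ = (131 + j40.1)/(281 + j40.1), |Γ| = 0.483
RL = −20·log₁₀|Γ| = −20·log₁₀(0.483)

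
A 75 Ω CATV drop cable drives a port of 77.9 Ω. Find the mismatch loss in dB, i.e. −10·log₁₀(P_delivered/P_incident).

Γ = (77.9 − 75)/(77.9 + 75) = 0.019
|Γ|² = 0.00036, so P_del/P_inc = 1 − |Γ|² = 1
ML = −10·log₁₀(1 − |Γ|²)

mismatch loss ≈ 0.00156 dB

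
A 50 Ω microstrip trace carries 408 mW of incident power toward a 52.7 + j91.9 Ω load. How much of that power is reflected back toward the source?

|Γ| = |(2.7 + j91.9)/(102.7 + j91.9)| = 0.667
|Γ|² = 0.445
P_refl = |Γ|²·P_inc = 182 mW, P_del = (1 − |Γ|²)·P_inc = 226 mW

P_reflected ≈ 182 mW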